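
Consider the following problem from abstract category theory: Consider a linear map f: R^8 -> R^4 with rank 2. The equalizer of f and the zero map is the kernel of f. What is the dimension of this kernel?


The equalizer of f and the zero map is ker(f).
By the rank-nullity theorem: dim(ker(f)) = dim(domain) - rank(f).
dim(ker(f)) = 8 - 2 = 6

6


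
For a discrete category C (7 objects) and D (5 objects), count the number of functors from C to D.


A functor from a discrete category C to D is determined by
where each object maps. Each of the 7 objects of C can map
to any of the 5 objects of D independently.
Number of functors = 5^7 = 78125

78125


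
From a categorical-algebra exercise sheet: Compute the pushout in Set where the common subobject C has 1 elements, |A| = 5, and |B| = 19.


The pushout A +_C B identifies the images of C in A and B.
|A +_C B| = |A| + |B| - |C| (for injections).
= 5 + 19 - 1 = 23

23


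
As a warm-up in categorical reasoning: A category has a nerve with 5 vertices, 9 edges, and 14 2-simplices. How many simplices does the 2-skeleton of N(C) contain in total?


The 2-skeleton of the nerve N(C) consists of simplices in dimensions 0, 1, 2:
  |N(C)_0| = 5 (objects)
  |N(C)_1| = 9 (morphisms)
  |N(C)_2| = 14 (composable pairs)
Total = 5 + 9 + 14 = 28

28


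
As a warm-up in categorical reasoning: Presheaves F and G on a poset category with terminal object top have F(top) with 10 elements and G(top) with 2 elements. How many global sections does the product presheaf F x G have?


Global sections of a presheaf on a poset with terminal top satisfy
Gamma(H) ~ H(top). Presheaves admit pointwise products, so
(F x G)(top) = F(top) x G(top) (Cartesian product).
|Gamma(F x G)| = |F(top)| * |G(top)| = 10 * 2 = 20.

20


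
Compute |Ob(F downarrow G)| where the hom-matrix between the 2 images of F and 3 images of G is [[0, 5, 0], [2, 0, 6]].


Objects of (F downarrow G) are triples (a, b, h: F(a)->G(b)).
The count equals the sum of all entries in the hom-matrix.
sum(row 0) = 5
sum(row 1) = 8
Grand total = 13

13


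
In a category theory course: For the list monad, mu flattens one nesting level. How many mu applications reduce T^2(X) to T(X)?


Each application of mu: T^2 -> T removes one layer of nesting.
Starting at depth 2 (i.e., T^2(X)), we need to reach T(X).
Number of mu applications = 2 - 1 = 1

1


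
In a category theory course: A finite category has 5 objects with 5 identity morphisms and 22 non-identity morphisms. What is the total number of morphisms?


Each object has an identity morphism, giving 5 identities.
Adding the 22 non-identity morphisms:
Total = 5 + 22 = 27

27


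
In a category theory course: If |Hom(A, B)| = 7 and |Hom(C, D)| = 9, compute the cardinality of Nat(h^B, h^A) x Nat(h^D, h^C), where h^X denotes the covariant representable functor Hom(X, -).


By the Yoneda lemma, Nat(h^B, h^A) is isomorphic to Hom(A, B),
so |Nat(h^B, h^A)| = |Hom(A, B)| and |Nat(h^D, h^C)| = |Hom(C, D)|.
|Hom(A, B)| = 7, |Hom(C, D)| = 9.
|Nat(h^B, h^A) x Nat(h^D, h^C)| = 7 * 9 = 63

63


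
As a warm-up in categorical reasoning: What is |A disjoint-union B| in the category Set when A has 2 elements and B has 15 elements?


In Set, the coproduct A + B is the disjoint union.
|A + B| = |A| + |B| = 2 + 15 = 17

17


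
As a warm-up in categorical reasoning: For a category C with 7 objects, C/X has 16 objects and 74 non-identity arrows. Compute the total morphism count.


In the slice category C/X, objects are morphisms to X.
Identity morphisms: 16 (one per object of C/X).
Non-identity morphisms: 74.
Total = 16 + 74 = 90

90


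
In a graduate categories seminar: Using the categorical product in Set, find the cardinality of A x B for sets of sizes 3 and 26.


In Set, the product A x B is the Cartesian product.
By the universal property, |A x B| = |A| * |B|.
|A x B| = 3 * 26 = 78

78


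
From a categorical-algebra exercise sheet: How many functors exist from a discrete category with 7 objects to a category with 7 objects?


A functor from a discrete category C to D is determined by
where each object maps. Each of the 7 objects of C can map
to any of the 7 objects of D independently.
Number of functors = 7^7 = 823543

823543


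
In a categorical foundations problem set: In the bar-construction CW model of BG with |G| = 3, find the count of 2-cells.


In the bar-construction CW model of BG, the n-cells are indexed by
n-tuples [g_1|...|g_n] of non-identity elements of G (degenerate
simplices with some g_i = e do not contribute cells), so there are
(|G| - 1)^n n-cells.
For dim = 2 with |G| = 3:
cells = (3 - 1)^2 = 2^2 = 4

4


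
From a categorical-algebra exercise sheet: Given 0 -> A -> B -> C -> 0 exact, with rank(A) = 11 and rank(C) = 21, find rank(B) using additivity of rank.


For a short exact sequence 0 -> A -> B -> C -> 0,
rank is additive: rank(B) = rank(A) + rank(C).
rank(B) = 11 + 21 = 32

32


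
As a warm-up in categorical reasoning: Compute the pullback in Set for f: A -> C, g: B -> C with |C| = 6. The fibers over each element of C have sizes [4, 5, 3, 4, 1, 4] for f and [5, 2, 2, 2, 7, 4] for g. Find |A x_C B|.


The pullback A x_C B consists of pairs (a, b) with f(a) = g(b).
For each element c in C, the fiber product has |f^-1(c)| * |g^-1(c)| elements.
Summing over C: 4 * 5 + 5 * 2 + 3 * 2 + 4 * 2 + 1 * 7 + 4 * 4
= 20 + 10 + 6 + 8 + 7 + 16 = 67

67


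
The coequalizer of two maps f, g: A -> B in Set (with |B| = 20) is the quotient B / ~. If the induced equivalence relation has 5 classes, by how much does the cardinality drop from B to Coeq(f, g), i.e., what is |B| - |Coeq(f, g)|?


The coequalizer Coeq(f, g) = B / ~ has one element per equivalence class.
|B| = 20, |Coeq(f, g)| = 5.
|B| - |Coeq(f, g)| = 20 - 5 = 15.

15


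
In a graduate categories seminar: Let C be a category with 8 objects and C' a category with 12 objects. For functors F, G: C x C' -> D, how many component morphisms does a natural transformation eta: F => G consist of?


A natural transformation eta: F => G assigns one component morphism per
object of the domain category.
The domain is the product category C x C', so
|Ob(C x C')| = |Ob(C)| * |Ob(C')| = 8 * 12 = 96.
Therefore eta has 96 component morphisms.

96


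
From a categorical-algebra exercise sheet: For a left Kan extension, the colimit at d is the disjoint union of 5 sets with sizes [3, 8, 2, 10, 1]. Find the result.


Pointwise, the left Kan extension (Lan_F H)(d) is the colimit, indexed
by the comma category (F downarrow d), of H composed with the
projection (F downarrow d) -> C. Here that colimit is given
as a coproduct (disjoint union) of sets, so its cardinality is the
sum of the sizes of the summands.
Coproduct of sets with sizes: 3 + 8 + 2 + 10 + 1
= 24

24


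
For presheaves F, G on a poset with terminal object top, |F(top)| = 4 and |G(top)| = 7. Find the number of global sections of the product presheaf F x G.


Global sections of a presheaf on a poset with terminal top satisfy
Gamma(H) ~ H(top). Presheaves admit pointwise products, so
(F x G)(top) = F(top) x G(top) (Cartesian product).
|Gamma(F x G)| = |F(top)| * |G(top)| = 4 * 7 = 28.

28


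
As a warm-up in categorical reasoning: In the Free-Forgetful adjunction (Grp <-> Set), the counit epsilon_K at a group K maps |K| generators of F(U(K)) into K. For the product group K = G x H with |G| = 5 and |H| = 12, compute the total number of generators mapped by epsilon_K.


The counit epsilon_K: F(U(K)) -> K of the Free-Forgetful adjunction
maps |K| generators of F(U(K)) into K. For K = G x H (the product group),
|G x H| = |G| * |H|.
Total generators mapped = 5 * 12 = 60.

60


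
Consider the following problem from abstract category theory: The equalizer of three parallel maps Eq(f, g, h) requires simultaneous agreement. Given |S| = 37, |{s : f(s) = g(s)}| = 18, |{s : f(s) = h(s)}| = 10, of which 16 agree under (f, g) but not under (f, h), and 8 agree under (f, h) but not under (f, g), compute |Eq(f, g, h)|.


Eq(f, g, h) is the triple-agreement set: points in S where all three
maps take the same value. Using inclusion-exclusion on the pairwise data:
Pair (f, g) agrees on 18 points; pair (f, h) on 10 points.
Points agreeing under (f, g) but not (f, h) = 16; under (f, h) but not (f, g) = 8.
Triple-agreement = agreement-in-(f, g) minus points that agree under (f, g) but not (f, h):
|Eq(f, g, h)| = 18 - 16 = 2
(cross-check via (f, h): 10 - 8 = 2.)

2


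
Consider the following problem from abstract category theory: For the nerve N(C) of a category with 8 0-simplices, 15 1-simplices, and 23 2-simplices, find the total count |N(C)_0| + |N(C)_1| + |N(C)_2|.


The 2-skeleton of the nerve N(C) consists of simplices in dimensions 0, 1, 2:
  |N(C)_0| = 8 (objects)
  |N(C)_1| = 15 (morphisms)
  |N(C)_2| = 23 (composable pairs)
Total = 8 + 15 + 23 = 46

46


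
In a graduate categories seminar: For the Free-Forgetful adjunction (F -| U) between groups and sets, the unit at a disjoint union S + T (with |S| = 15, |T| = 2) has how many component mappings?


The unit eta_X: X -> U(F(X)) of the Free-Forgetful adjunction
maps each element of X to a generator of F(X). For X = S + T (disjoint
union in Set), |S + T| = |S| + |T|.
Total mappings = 15 + 2 = 17.

17


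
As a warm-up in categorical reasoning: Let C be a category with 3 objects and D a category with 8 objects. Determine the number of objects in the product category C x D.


The product category C x D has objects that are pairs (c, d).
Number of pairs = |Ob(C)| * |Ob(D)| = 3 * 8 = 24

24


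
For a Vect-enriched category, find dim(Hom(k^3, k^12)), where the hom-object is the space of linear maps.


In Vect-enriched categories, Hom(k^n, k^m) is the space of m x n matrices.
dim(Hom(k^3, k^12)) = 12 * 3 = 36

36


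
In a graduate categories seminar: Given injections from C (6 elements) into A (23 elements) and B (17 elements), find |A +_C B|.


The pushout A +_C B identifies the images of C in A and B.
|A +_C B| = |A| + |B| - |C| (for injections).
= 23 + 17 - 6 = 34

34


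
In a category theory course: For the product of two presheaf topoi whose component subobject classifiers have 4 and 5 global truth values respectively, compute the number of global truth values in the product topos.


In a product of presheaf topoi E_1 x E_2, the subobject classifier
is Omega = Omega_1 x Omega_2 (componentwise), so
|Omega(top)| = |Omega_1(top_1)| * |Omega_2(top_2)|.
= 4 * 5 = 20.

20


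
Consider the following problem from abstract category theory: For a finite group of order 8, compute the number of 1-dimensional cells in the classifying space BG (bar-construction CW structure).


In the bar-construction CW model of BG, the n-cells are indexed by
n-tuples [g_1|...|g_n] of non-identity elements of G (degenerate
simplices with some g_i = e do not contribute cells), so there are
(|G| - 1)^n n-cells.
For dim = 1 with |G| = 8:
cells = (8 - 1)^1 = 7^1 = 7

7


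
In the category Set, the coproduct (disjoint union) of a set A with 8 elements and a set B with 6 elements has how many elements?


In Set, the coproduct A + B is the disjoint union.
|A + B| = |A| + |B| = 8 + 6 = 14

14


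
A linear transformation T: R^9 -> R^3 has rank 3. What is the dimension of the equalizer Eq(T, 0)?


The equalizer of f and the zero map is ker(f).
By the rank-nullity theorem: dim(ker(f)) = dim(domain) - rank(f).
dim(ker(f)) = 9 - 3 = 6

6


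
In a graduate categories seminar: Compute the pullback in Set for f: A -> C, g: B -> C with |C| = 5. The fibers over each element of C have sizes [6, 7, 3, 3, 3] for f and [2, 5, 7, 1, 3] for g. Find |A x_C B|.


The pullback A x_C B consists of pairs (a, b) with f(a) = g(b).
For each element c in C, the fiber product has |f^-1(c)| * |g^-1(c)| elements.
Summing over C: 6 * 2 + 7 * 5 + 3 * 7 + 3 * 1 + 3 * 3
= 12 + 35 + 21 + 3 + 9 = 80

80


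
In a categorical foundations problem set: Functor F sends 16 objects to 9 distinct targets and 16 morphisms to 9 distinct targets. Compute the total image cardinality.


The image of F consists of distinct objects and distinct morphisms.
|Im(F)| on objects = 9
|Im(F)| on morphisms = 9
Total image cardinality = 9 + 9 = 18

18


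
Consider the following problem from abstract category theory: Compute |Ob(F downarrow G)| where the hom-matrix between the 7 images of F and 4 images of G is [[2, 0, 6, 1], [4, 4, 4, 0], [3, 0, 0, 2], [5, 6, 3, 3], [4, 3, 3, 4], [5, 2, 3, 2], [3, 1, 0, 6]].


Objects of (F downarrow G) are triples (a, b, h: F(a)->G(b)).
The count equals the sum of all entries in the hom-matrix.
sum(row 0) = 9
sum(row 1) = 12
sum(row 2) = 5
sum(row 3) = 17
sum(row 4) = 14
sum(row 5) = 12
sum(row 6) = 10
Grand total = 79

79


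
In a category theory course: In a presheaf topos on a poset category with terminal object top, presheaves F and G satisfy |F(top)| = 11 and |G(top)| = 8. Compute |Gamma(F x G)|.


Global sections of a presheaf on a poset with terminal top satisfy
Gamma(H) ~ H(top). Presheaves admit pointwise products, so
(F x G)(top) = F(top) x G(top) (Cartesian product).
|Gamma(F x G)| = |F(top)| * |G(top)| = 11 * 8 = 88.

88


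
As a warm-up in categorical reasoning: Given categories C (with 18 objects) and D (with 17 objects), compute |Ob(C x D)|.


The product category C x D has objects that are pairs (c, d).
Number of pairs = |Ob(C)| * |Ob(D)| = 18 * 17 = 306

306


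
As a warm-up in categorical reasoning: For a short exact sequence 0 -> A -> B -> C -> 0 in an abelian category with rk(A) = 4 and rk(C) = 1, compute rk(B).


For a short exact sequence 0 -> A -> B -> C -> 0,
rank is additive: rank(B) = rank(A) + rank(C).
rank(B) = 4 + 1 = 5

5


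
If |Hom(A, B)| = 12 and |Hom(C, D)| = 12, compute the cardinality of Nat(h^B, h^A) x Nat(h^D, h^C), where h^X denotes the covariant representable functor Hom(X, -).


By the Yoneda lemma, Nat(h^B, h^A) is isomorphic to Hom(A, B),
so |Nat(h^B, h^A)| = |Hom(A, B)| and |Nat(h^D, h^C)| = |Hom(C, D)|.
|Hom(A, B)| = 12, |Hom(C, D)| = 12.
|Nat(h^B, h^A) x Nat(h^D, h^C)| = 12 * 12 = 144

144


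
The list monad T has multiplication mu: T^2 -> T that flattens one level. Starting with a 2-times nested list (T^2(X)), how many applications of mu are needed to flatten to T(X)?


Each application of mu: T^2 -> T removes one layer of nesting.
Starting at depth 2 (i.e., T^2(X)), we need to reach T(X).
Number of mu applications = 2 - 1 = 1

1


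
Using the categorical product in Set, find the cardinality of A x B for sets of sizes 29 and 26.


In Set, the product A x B is the Cartesian product.
By the universal property, |A x B| = |A| * |B|.
|A x B| = 29 * 26 = 754

754


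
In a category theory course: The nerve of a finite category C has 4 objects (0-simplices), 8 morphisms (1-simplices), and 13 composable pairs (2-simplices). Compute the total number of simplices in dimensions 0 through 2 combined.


The 2-skeleton of the nerve N(C) consists of simplices in dimensions 0, 1, 2:
  |N(C)_0| = 4 (objects)
  |N(C)_1| = 8 (morphisms)
  |N(C)_2| = 13 (composable pairs)
Total = 4 + 8 + 13 = 25

25


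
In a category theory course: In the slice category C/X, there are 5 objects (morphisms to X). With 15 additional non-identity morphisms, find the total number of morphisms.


In the slice category C/X, objects are morphisms to X.
Identity morphisms: 5 (one per object of C/X).
Non-identity morphisms: 15.
Total = 5 + 15 = 20

20


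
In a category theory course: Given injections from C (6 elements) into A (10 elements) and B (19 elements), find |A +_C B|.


The pushout A +_C B identifies the images of C in A and B.
|A +_C B| = |A| + |B| - |C| (for injections).
= 10 + 19 - 6 = 23

23


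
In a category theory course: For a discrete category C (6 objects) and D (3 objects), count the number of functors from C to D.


A functor from a discrete category C to D is determined by
where each object maps. Each of the 6 objects of C can map
to any of the 3 objects of D independently.
Number of functors = 3^6 = 729

729


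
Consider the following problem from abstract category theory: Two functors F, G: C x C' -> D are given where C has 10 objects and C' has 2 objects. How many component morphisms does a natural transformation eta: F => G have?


A natural transformation eta: F => G assigns one component morphism per
object of the domain category.
The domain is the product category C x C', so
|Ob(C x C')| = |Ob(C)| * |Ob(C')| = 10 * 2 = 20.
Therefore eta has 20 component morphisms.

20


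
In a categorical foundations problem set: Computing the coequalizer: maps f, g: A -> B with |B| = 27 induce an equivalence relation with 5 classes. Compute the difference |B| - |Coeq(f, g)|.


The coequalizer Coeq(f, g) = B / ~ has one element per equivalence class.
|B| = 27, |Coeq(f, g)| = 5.
|B| - |Coeq(f, g)| = 27 - 5 = 22.

22


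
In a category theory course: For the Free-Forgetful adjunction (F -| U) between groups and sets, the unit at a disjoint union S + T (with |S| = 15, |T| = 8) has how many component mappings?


The unit eta_X: X -> U(F(X)) of the Free-Forgetful adjunction
maps each element of X to a generator of F(X). For X = S + T (disjoint
union in Set), |S + T| = |S| + |T|.
Total mappings = 15 + 8 = 23.

23


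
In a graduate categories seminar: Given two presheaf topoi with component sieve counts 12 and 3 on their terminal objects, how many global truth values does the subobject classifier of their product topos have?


In a product of presheaf topoi E_1 x E_2, the subobject classifier
is Omega = Omega_1 x Omega_2 (componentwise), so
|Omega(top)| = |Omega_1(top_1)| * |Omega_2(top_2)|.
= 12 * 3 = 36.

36


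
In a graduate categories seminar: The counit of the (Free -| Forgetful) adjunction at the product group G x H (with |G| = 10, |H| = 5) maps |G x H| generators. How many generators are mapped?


The counit epsilon_K: F(U(K)) -> K of the Free-Forgetful adjunction
maps |K| generators of F(U(K)) into K. For K = G x H (the product group),
|G x H| = |G| * |H|.
Total generators mapped = 10 * 5 = 50.

50


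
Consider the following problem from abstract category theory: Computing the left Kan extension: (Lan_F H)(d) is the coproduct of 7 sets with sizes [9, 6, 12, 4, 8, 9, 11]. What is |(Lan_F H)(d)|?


Pointwise, the left Kan extension (Lan_F H)(d) is the colimit, indexed
by the comma category (F downarrow d), of H composed with the
projection (F downarrow d) -> C. Here that colimit is given
as a coproduct (disjoint union) of sets, so its cardinality is the
sum of the sizes of the summands.
Coproduct of sets with sizes: 9 + 6 + 12 + 4 + 8 + 9 + 11
= 59

59


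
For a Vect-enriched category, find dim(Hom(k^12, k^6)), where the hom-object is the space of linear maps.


In Vect-enriched categories, Hom(k^n, k^m) is the space of m x n matrices.
dim(Hom(k^12, k^6)) = 6 * 12 = 72

72


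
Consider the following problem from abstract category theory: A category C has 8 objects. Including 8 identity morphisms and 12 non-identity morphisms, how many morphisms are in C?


Each object has an identity morphism, giving 8 identities.
Adding the 12 non-identity morphisms:
Total = 8 + 12 = 20

20


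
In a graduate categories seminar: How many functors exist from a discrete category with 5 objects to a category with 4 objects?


A functor from a discrete category C to D is determined by
where each object maps. Each of the 5 objects of C can map
to any of the 4 objects of D independently.
Number of functors = 4^5 = 1024

1024


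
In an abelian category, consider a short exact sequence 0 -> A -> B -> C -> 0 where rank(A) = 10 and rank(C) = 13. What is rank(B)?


For a short exact sequence 0 -> A -> B -> C -> 0,
rank is additive: rank(B) = rank(A) + rank(C).
rank(B) = 10 + 13 = 23

23


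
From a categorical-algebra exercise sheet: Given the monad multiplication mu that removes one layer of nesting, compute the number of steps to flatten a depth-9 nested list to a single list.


Each application of mu: T^2 -> T removes one layer of nesting.
Starting at depth 9 (i.e., T^9(X)), we need to reach T(X).
Number of mu applications = 9 - 1 = 8

8


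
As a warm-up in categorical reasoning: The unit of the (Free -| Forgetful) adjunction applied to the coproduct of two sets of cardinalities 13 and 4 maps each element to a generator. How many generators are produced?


The unit eta_X: X -> U(F(X)) of the Free-Forgetful adjunction
maps each element of X to a generator of F(X). For X = S + T (disjoint
union in Set), |S + T| = |S| + |T|.
Total mappings = 13 + 4 = 17.

17


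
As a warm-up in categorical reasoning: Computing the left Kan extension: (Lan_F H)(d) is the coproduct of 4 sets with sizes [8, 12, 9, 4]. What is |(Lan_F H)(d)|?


Pointwise, the left Kan extension (Lan_F H)(d) is the colimit, indexed
by the comma category (F downarrow d), of H composed with the
projection (F downarrow d) -> C. Here that colimit is given
as a coproduct (disjoint union) of sets, so its cardinality is the
sum of the sizes of the summands.
Coproduct of sets with sizes: 8 + 12 + 9 + 4
= 33

33


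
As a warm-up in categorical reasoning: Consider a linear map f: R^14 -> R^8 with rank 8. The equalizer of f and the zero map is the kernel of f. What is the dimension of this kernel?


The equalizer of f and the zero map is ker(f).
By the rank-nullity theorem: dim(ker(f)) = dim(domain) - rank(f).
dim(ker(f)) = 14 - 8 = 6

6


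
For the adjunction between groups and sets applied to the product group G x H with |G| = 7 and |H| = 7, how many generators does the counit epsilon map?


The counit epsilon_K: F(U(K)) -> K of the Free-Forgetful adjunction
maps |K| generators of F(U(K)) into K. For K = G x H (the product group),
|G x H| = |G| * |H|.
Total generators mapped = 7 * 7 = 49.

49


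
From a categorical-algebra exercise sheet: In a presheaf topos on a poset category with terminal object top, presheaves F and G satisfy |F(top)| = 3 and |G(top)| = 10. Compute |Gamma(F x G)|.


Global sections of a presheaf on a poset with terminal top satisfy
Gamma(H) ~ H(top). Presheaves admit pointwise products, so
(F x G)(top) = F(top) x G(top) (Cartesian product).
|Gamma(F x G)| = |F(top)| * |G(top)| = 3 * 10 = 30.

30


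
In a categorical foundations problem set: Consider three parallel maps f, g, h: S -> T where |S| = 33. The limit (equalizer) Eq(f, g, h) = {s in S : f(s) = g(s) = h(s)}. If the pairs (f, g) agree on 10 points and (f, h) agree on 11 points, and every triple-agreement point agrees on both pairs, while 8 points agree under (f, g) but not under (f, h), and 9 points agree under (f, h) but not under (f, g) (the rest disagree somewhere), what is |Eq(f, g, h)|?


Eq(f, g, h) is the triple-agreement set: points in S where all three
maps take the same value. Using inclusion-exclusion on the pairwise data:
Pair (f, g) agrees on 10 points; pair (f, h) on 11 points.
Points agreeing under (f, g) but not (f, h) = 8; under (f, h) but not (f, g) = 9.
Triple-agreement = agreement-in-(f, g) minus points that agree under (f, g) but not (f, h):
|Eq(f, g, h)| = 10 - 8 = 2
(cross-check via (f, h): 11 - 9 = 2.)

2


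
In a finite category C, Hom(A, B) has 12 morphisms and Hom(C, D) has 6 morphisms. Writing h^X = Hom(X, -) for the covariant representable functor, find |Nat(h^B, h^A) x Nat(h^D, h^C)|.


By the Yoneda lemma, Nat(h^B, h^A) is isomorphic to Hom(A, B),
so |Nat(h^B, h^A)| = |Hom(A, B)| and |Nat(h^D, h^C)| = |Hom(C, D)|.
|Hom(A, B)| = 12, |Hom(C, D)| = 6.
|Nat(h^B, h^A) x Nat(h^D, h^C)| = 12 * 6 = 72

72


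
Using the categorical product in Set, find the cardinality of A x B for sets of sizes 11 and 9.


In Set, the product A x B is the Cartesian product.
By the universal property, |A x B| = |A| * |B|.
|A x B| = 11 * 9 = 99

99


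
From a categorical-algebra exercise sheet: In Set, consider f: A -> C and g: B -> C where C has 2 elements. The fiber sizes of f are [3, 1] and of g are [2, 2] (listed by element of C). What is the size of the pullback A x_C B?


The pullback A x_C B consists of pairs (a, b) with f(a) = g(b).
For each element c in C, the fiber product has |f^-1(c)| * |g^-1(c)| elements.
Summing over C: 3 * 2 + 1 * 2
= 6 + 2 = 8

8


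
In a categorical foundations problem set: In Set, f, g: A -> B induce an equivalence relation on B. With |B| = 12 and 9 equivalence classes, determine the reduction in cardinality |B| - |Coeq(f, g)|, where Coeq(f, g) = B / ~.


The coequalizer Coeq(f, g) = B / ~ has one element per equivalence class.
|B| = 12, |Coeq(f, g)| = 9.
|B| - |Coeq(f, g)| = 12 - 9 = 3.

3


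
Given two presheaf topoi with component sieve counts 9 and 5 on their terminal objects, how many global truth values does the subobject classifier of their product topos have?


In a product of presheaf topoi E_1 x E_2, the subobject classifier
is Omega = Omega_1 x Omega_2 (componentwise), so
|Omega(top)| = |Omega_1(top_1)| * |Omega_2(top_2)|.
= 9 * 5 = 45.

45


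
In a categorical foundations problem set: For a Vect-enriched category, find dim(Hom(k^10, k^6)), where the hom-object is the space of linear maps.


In Vect-enriched categories, Hom(k^n, k^m) is the space of m x n matrices.
dim(Hom(k^10, k^6)) = 6 * 10 = 60

60


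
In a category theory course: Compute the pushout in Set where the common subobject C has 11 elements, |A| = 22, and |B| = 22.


The pushout A +_C B identifies the images of C in A and B.
|A +_C B| = |A| + |B| - |C| (for injections).
= 22 + 22 - 11 = 33

33


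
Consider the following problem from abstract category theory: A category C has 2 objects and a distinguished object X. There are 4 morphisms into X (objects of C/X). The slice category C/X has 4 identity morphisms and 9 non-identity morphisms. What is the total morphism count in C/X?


In the slice category C/X, objects are morphisms to X.
Identity morphisms: 4 (one per object of C/X).
Non-identity morphisms: 9.
Total = 4 + 9 = 13

13


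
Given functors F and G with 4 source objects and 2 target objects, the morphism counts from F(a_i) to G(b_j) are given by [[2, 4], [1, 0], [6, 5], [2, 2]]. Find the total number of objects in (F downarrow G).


Objects of (F downarrow G) are triples (a, b, h: F(a)->G(b)).
The count equals the sum of all entries in the hom-matrix.
sum(row 0) = 6
sum(row 1) = 1
sum(row 2) = 11
sum(row 3) = 4
Grand total = 22

22


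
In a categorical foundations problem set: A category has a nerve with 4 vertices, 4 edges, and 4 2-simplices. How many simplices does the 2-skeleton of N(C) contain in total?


The 2-skeleton of the nerve N(C) consists of simplices in dimensions 0, 1, 2:
  |N(C)_0| = 4 (objects)
  |N(C)_1| = 4 (morphisms)
  |N(C)_2| = 4 (composable pairs)
Total = 4 + 4 + 4 = 12

12


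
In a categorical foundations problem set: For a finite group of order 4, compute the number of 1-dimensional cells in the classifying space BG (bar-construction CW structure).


In the bar-construction CW model of BG, the n-cells are indexed by
n-tuples [g_1|...|g_n] of non-identity elements of G (degenerate
simplices with some g_i = e do not contribute cells), so there are
(|G| - 1)^n n-cells.
For dim = 1 with |G| = 4:
cells = (4 - 1)^1 = 3^1 = 3

3


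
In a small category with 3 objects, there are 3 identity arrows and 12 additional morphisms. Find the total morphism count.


Each object has an identity morphism, giving 3 identities.
Adding the 12 non-identity morphisms:
Total = 3 + 12 = 15

15


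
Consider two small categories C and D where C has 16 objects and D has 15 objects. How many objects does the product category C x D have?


The product category C x D has objects that are pairs (c, d).
Number of pairs = |Ob(C)| * |Ob(D)| = 16 * 15 = 240

240


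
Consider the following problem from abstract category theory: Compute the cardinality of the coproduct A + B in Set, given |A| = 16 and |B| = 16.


In Set, the coproduct A + B is the disjoint union.
|A + B| = |A| + |B| = 16 + 16 = 32

32


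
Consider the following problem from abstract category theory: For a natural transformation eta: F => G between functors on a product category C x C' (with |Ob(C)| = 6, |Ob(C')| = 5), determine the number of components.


A natural transformation eta: F => G assigns one component morphism per
object of the domain category.
The domain is the product category C x C', so
|Ob(C x C')| = |Ob(C)| * |Ob(C')| = 6 * 5 = 30.
Therefore eta has 30 component morphisms.

30


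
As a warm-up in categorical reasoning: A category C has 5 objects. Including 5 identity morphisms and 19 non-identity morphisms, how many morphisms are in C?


Each object has an identity morphism, giving 5 identities.
Adding the 19 non-identity morphisms:
Total = 5 + 19 = 24

24


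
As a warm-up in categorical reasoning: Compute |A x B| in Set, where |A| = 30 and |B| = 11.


In Set, the product A x B is the Cartesian product.
By the universal property, |A x B| = |A| * |B|.
|A x B| = 30 * 11 = 330

330


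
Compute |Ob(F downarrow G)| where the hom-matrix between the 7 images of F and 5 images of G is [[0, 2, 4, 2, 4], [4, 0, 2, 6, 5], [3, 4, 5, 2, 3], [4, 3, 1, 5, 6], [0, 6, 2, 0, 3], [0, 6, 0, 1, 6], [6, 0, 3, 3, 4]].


Objects of (F downarrow G) are triples (a, b, h: F(a)->G(b)).
The count equals the sum of all entries in the hom-matrix.
sum(row 0) = 12
sum(row 1) = 17
sum(row 2) = 17
sum(row 3) = 19
sum(row 4) = 11
sum(row 5) = 13
sum(row 6) = 16
Grand total = 105

105


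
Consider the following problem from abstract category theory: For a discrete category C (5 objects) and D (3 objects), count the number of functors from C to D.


A functor from a discrete category C to D is determined by
where each object maps. Each of the 5 objects of C can map
to any of the 3 objects of D independently.
Number of functors = 3^5 = 243

243


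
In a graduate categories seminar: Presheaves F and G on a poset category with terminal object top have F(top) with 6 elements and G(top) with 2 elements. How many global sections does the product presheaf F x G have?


Global sections of a presheaf on a poset with terminal top satisfy
Gamma(H) ~ H(top). Presheaves admit pointwise products, so
(F x G)(top) = F(top) x G(top) (Cartesian product).
|Gamma(F x G)| = |F(top)| * |G(top)| = 6 * 2 = 12.

12


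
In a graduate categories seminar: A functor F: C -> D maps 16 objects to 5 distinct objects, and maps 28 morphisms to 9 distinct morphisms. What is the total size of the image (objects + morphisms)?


The image of F consists of distinct objects and distinct morphisms.
|Im(F)| on objects = 5
|Im(F)| on morphisms = 9
Total image cardinality = 5 + 9 = 14

14


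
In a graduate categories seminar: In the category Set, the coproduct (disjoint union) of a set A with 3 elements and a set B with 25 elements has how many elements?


In Set, the coproduct A + B is the disjoint union.
|A + B| = |A| + |B| = 3 + 25 = 28

28


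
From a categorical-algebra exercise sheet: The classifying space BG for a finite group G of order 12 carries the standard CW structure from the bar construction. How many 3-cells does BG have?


In the bar-construction CW model of BG, the n-cells are indexed by
n-tuples [g_1|...|g_n] of non-identity elements of G (degenerate
simplices with some g_i = e do not contribute cells), so there are
(|G| - 1)^n n-cells.
For dim = 3 with |G| = 12:
cells = (12 - 1)^3 = 11^3 = 1331

1331


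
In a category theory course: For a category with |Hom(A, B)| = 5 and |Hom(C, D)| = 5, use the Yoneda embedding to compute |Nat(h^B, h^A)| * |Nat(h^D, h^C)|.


By the Yoneda lemma, Nat(h^B, h^A) is isomorphic to Hom(A, B),
so |Nat(h^B, h^A)| = |Hom(A, B)| and |Nat(h^D, h^C)| = |Hom(C, D)|.
|Hom(A, B)| = 5, |Hom(C, D)| = 5.
|Nat(h^B, h^A) x Nat(h^D, h^C)| = 5 * 5 = 25

25


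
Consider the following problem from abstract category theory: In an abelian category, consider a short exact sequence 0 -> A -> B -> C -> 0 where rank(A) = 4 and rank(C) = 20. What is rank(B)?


For a short exact sequence 0 -> A -> B -> C -> 0,
rank is additive: rank(B) = rank(A) + rank(C).
rank(B) = 4 + 20 = 24

24


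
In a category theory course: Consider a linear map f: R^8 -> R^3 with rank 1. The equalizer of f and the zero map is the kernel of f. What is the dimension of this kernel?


The equalizer of f and the zero map is ker(f).
By the rank-nullity theorem: dim(ker(f)) = dim(domain) - rank(f).
dim(ker(f)) = 8 - 1 = 7

7


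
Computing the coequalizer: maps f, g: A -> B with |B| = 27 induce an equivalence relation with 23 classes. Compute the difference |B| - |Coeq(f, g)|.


The coequalizer Coeq(f, g) = B / ~ has one element per equivalence class.
|B| = 27, |Coeq(f, g)| = 23.
|B| - |Coeq(f, g)| = 27 - 23 = 4.

4


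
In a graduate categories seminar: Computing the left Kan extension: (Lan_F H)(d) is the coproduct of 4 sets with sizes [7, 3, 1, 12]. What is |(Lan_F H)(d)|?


Pointwise, the left Kan extension (Lan_F H)(d) is the colimit, indexed
by the comma category (F downarrow d), of H composed with the
projection (F downarrow d) -> C. Here that colimit is given
as a coproduct (disjoint union) of sets, so its cardinality is the
sum of the sizes of the summands.
Coproduct of sets with sizes: 7 + 3 + 1 + 12
= 23

23


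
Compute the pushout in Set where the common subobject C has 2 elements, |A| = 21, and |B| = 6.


The pushout A +_C B identifies the images of C in A and B.
|A +_C B| = |A| + |B| - |C| (for injections).
= 21 + 6 - 2 = 25

25


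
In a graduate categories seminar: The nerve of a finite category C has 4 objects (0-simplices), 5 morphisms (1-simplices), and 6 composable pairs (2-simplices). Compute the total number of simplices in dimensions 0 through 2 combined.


The 2-skeleton of the nerve N(C) consists of simplices in dimensions 0, 1, 2:
  |N(C)_0| = 4 (objects)
  |N(C)_1| = 5 (morphisms)
  |N(C)_2| = 6 (composable pairs)
Total = 4 + 5 + 6 = 15

15


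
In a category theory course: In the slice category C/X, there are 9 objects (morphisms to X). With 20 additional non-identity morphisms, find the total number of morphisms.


In the slice category C/X, objects are morphisms to X.
Identity morphisms: 9 (one per object of C/X).
Non-identity morphisms: 20.
Total = 9 + 20 = 29

29


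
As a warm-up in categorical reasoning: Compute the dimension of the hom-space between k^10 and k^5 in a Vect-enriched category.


In Vect-enriched categories, Hom(k^n, k^m) is the space of m x n matrices.
dim(Hom(k^10, k^5)) = 5 * 10 = 50

50


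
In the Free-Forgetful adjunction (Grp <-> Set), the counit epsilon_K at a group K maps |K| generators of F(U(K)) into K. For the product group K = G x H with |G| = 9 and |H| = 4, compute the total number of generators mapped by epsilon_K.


The counit epsilon_K: F(U(K)) -> K of the Free-Forgetful adjunction
maps |K| generators of F(U(K)) into K. For K = G x H (the product group),
|G x H| = |G| * |H|.
Total generators mapped = 9 * 4 = 36.

36


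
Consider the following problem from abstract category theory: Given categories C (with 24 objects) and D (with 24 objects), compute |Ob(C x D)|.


The product category C x D has objects that are pairs (c, d).
Number of pairs = |Ob(C)| * |Ob(D)| = 24 * 24 = 576

576


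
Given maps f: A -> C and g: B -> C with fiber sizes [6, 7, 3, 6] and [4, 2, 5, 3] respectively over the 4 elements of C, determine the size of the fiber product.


The pullback A x_C B consists of pairs (a, b) with f(a) = g(b).
For each element c in C, the fiber product has |f^-1(c)| * |g^-1(c)| elements.
Summing over C: 6 * 4 + 7 * 2 + 3 * 5 + 6 * 3
= 24 + 14 + 15 + 18 = 71

71


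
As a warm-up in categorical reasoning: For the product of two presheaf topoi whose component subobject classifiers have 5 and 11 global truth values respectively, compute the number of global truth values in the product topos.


In a product of presheaf topoi E_1 x E_2, the subobject classifier
is Omega = Omega_1 x Omega_2 (componentwise), so
|Omega(top)| = |Omega_1(top_1)| * |Omega_2(top_2)|.
= 5 * 11 = 55.

55


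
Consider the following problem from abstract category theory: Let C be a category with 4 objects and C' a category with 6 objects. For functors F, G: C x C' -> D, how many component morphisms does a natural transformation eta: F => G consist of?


A natural transformation eta: F => G assigns one component morphism per
object of the domain category.
The domain is the product category C x C', so
|Ob(C x C')| = |Ob(C)| * |Ob(C')| = 4 * 6 = 24.
Therefore eta has 24 component morphisms.

24


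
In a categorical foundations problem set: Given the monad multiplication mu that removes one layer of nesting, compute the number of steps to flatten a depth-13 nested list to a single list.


Each application of mu: T^2 -> T removes one layer of nesting.
Starting at depth 13 (i.e., T^13(X)), we need to reach T(X).
Number of mu applications = 13 - 1 = 12

12


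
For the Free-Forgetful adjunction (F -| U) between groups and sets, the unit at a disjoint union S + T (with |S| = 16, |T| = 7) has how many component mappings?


The unit eta_X: X -> U(F(X)) of the Free-Forgetful adjunction
maps each element of X to a generator of F(X). For X = S + T (disjoint
union in Set), |S + T| = |S| + |T|.
Total mappings = 16 + 7 = 23.

23


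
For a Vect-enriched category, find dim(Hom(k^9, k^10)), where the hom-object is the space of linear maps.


In Vect-enriched categories, Hom(k^n, k^m) is the space of m x n matrices.
dim(Hom(k^9, k^10)) = 10 * 9 = 90

90


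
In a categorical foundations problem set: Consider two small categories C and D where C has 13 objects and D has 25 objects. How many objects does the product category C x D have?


The product category C x D has objects that are pairs (c, d).
Number of pairs = |Ob(C)| * |Ob(D)| = 13 * 25 = 325

325


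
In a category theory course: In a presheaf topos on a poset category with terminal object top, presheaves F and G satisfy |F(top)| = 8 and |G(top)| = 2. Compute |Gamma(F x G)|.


Global sections of a presheaf on a poset with terminal top satisfy
Gamma(H) ~ H(top). Presheaves admit pointwise products, so
(F x G)(top) = F(top) x G(top) (Cartesian product).
|Gamma(F x G)| = |F(top)| * |G(top)| = 8 * 2 = 16.

16


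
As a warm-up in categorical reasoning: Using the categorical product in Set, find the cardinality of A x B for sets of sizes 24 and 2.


In Set, the product A x B is the Cartesian product.
By the universal property, |A x B| = |A| * |B|.
|A x B| = 24 * 2 = 48

48


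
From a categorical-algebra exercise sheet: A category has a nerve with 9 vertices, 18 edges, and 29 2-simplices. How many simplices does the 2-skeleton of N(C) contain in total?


The 2-skeleton of the nerve N(C) consists of simplices in dimensions 0, 1, 2:
  |N(C)_0| = 9 (objects)
  |N(C)_1| = 18 (morphisms)
  |N(C)_2| = 29 (composable pairs)
Total = 9 + 18 + 29 = 56

56


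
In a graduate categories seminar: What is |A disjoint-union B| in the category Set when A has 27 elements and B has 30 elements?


In Set, the coproduct A + B is the disjoint union.
|A + B| = |A| + |B| = 27 + 30 = 57

57


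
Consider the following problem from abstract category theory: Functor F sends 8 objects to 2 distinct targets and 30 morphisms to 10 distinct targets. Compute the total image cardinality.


The image of F consists of distinct objects and distinct morphisms.
|Im(F)| on objects = 2
|Im(F)| on morphisms = 10
Total image cardinality = 2 + 10 = 12

12


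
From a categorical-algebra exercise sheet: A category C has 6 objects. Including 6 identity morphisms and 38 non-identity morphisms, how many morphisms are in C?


Each object has an identity morphism, giving 6 identities.
Adding the 38 non-identity morphisms:
Total = 6 + 38 = 44

44


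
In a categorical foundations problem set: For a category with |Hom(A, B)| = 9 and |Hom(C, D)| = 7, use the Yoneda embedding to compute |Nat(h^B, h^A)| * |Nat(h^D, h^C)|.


By the Yoneda lemma, Nat(h^B, h^A) is isomorphic to Hom(A, B),
so |Nat(h^B, h^A)| = |Hom(A, B)| and |Nat(h^D, h^C)| = |Hom(C, D)|.
|Hom(A, B)| = 9, |Hom(C, D)| = 7.
|Nat(h^B, h^A) x Nat(h^D, h^C)| = 9 * 7 = 63

63
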